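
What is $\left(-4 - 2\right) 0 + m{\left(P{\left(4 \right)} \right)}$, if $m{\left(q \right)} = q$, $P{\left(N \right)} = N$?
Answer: $4$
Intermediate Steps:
$\left(-4 - 2\right) 0 + m{\left(P{\left(4 \right)} \right)} = \left(-4 - 2\right) 0 + 4 = \left(-6\right) 0 + 4 = 0 + 4 = 4$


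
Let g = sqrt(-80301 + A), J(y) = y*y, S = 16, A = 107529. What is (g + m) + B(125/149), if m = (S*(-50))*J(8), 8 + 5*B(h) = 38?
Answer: -51194 + 2*sqrt(6807) ≈ -51029.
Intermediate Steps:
B(h) = 6 (B(h) = -8/5 + (1/5)*38 = -8/5 + 38/5 = 6)
J(y) = y**2
g = 2*sqrt(6807) (g = sqrt(-80301 + 107529) = sqrt(27228) = 2*sqrt(6807) ≈ 165.01)
m = -51200 (m = (16*(-50))*8**2 = -800*64 = -51200)
(g + m) + B(125/149) = (2*sqrt(6807) - 51200) + 6 = (-51200 + 2*sqrt(6807)) + 6 = -51194 + 2*sqrt(6807)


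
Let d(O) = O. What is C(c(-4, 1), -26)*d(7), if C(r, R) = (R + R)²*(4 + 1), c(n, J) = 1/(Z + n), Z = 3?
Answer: 94640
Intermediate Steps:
c(n, J) = 1/(3 + n)
C(r, R) = 20*R² (C(r, R) = (2*R)²*5 = (4*R²)*5 = 20*R²)
C(c(-4, 1), -26)*d(7) = (20*(-26)²)*7 = (20*676)*7 = 13520*7 = 94640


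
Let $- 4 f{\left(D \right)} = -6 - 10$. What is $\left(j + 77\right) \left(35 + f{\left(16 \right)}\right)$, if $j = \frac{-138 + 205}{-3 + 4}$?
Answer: $5616$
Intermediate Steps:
$f{\left(D \right)} = 4$ ($f{\left(D \right)} = - \frac{-6 - 10}{4} = \left(- \frac{1}{4}\right) \left(-16\right) = 4$)
$j = 67$ ($j = \frac{67}{1} = 67 \cdot 1 = 67$)
$\left(j + 77\right) \left(35 + f{\left(16 \right)}\right) = \left(67 + 77\right) \left(35 + 4\right) = 144 \cdot 39 = 5616$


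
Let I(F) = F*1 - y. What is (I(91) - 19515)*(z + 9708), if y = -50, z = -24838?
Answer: 293128620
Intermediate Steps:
I(F) = 50 + F (I(F) = F*1 - 1*(-50) = F + 50 = 50 + F)
(I(91) - 19515)*(z + 9708) = ((50 + 91) - 19515)*(-24838 + 9708) = (141 - 19515)*(-15130) = -19374*(-15130) = 293128620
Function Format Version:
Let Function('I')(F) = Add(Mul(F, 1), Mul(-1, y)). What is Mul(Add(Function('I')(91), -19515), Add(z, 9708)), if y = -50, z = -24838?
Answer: 293128620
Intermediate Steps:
Function('I')(F) = Add(50, F) (Function('I')(F) = Add(Mul(F, 1), Mul(-1, -50)) = Add(F, 50) = Add(50, F))
Mul(Add(Function('I')(91), -19515), Add(z, 9708)) = Mul(Add(Add(50, 91), -19515), Add(-24838, 9708)) = Mul(Add(141, -19515), -15130) = Mul(-19374, -15130) = 293128620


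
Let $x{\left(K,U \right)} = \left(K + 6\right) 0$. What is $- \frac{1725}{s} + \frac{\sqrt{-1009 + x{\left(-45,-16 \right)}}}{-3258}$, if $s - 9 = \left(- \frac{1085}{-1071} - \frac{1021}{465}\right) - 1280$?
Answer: $\frac{40908375}{30169811} - \frac{i \sqrt{1009}}{3258} \approx 1.3559 - 0.0097498 i$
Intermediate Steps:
$x{\left(K,U \right)} = 0$ ($x{\left(K,U \right)} = \left(6 + K\right) 0 = 0$)
$s = - \frac{30169811}{23715}$ ($s = 9 - \frac{30383246}{23715} = - \frac{30169811}{23715} \approx -1272.2$)
$- \frac{1725}{s} + \frac{\sqrt{-1009 + x{\left(-45,-16 \right)}}}{-3258} = - \frac{1725}{- \frac{30169811}{23715}} + \frac{\sqrt{-1009 + 0}}{-3258} = \left(-1725\right) \left(- \frac{23715}{30169811}\right) + \sqrt{-1009} \left(- \frac{1}{3258}\right) = \frac{40908375}{30169811} + i \sqrt{1009} \left(- \frac{1}{3258}\right) = \frac{40908375}{30169811} - \frac{i \sqrt{1009}}{3258}$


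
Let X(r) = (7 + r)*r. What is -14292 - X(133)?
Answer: -32912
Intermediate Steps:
X(r) = r*(7 + r)
-14292 - X(133) = -14292 - 133*(7 + 133) = -14292 - 133*140 = -14292 - 1*18620 = -14292 - 18620 = -32912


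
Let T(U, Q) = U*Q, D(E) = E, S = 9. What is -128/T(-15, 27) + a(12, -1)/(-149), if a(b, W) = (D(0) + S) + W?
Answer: 15832/60345 ≈ 0.26236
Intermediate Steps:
T(U, Q) = Q*U
a(b, W) = 9 + W (a(b, W) = (0 + 9) + W = 9 + W)
-128/T(-15, 27) + a(12, -1)/(-149) = -128/(27*(-15)) + (9 - 1)/(-149) = -128/(-405) + 8*(-1/149) = -128*(-1/405) - 8/149 = 128/405 - 8/149 = 15832/60345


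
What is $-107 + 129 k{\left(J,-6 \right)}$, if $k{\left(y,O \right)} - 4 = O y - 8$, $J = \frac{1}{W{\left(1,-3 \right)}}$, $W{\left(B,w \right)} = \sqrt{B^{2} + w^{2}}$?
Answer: $-623 - \frac{387 \sqrt{10}}{5} \approx -867.76$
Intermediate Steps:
$J = \frac{\sqrt{10}}{10}$ ($J = \frac{1}{\sqrt{1^{2} + \left(-3\right)^{2}}} = \frac{1}{\sqrt{1 + 9}} = \frac{1}{\sqrt{10}} = \frac{\sqrt{10}}{10} \approx 0.31623$)
$k{\left(y,O \right)} = -4 + O y$ ($k{\left(y,O \right)} = 4 + \left(O y - 8\right) = 4 + \left(-8 + O y\right) = -4 + O y$)
$-107 + 129 k{\left(J,-6 \right)} = -107 + 129 \left(-4 - 6 \frac{\sqrt{10}}{10}\right) = -107 + 129 \left(-4 - \frac{3 \sqrt{10}}{5}\right) = -107 - \left(516 + \frac{387 \sqrt{10}}{5}\right) = -623 - \frac{387 \sqrt{10}}{5}$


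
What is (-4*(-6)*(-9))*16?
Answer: -3456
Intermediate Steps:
(-4*(-6)*(-9))*16 = (24*(-9))*16 = -216*16 = -3456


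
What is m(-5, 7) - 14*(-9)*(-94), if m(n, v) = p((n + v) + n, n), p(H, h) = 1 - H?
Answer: -11840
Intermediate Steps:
m(n, v) = 1 - v - 2*n (m(n, v) = 1 - ((n + v) + n) = 1 - (v + 2*n) = 1 + (-v - 2*n) = 1 - v - 2*n)
m(-5, 7) - 14*(-9)*(-94) = (1 - 1*7 - 2*(-5)) - 14*(-9)*(-94) = (1 - 7 + 10) + 126*(-94) = 4 - 11844 = -11840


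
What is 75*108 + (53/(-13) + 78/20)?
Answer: 1052977/130 ≈ 8099.8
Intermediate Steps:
75*108 + (53/(-13) + 78/20) = 8100 + (53*(-1/13) + 78*(1/20)) = 8100 + (-53/13 + 39/10) = 8100 - 23/130 = 1052977/130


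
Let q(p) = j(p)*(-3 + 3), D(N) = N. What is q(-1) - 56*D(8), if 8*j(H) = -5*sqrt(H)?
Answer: -448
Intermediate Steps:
j(H) = -5*sqrt(H)/8 (j(H) = (-5*sqrt(H))/8 = -5*sqrt(H)/8)
q(p) = 0 (q(p) = (-5*sqrt(p)/8)*(-3 + 3) = -5*sqrt(p)/8*0 = 0)
q(-1) - 56*D(8) = 0 - 56*8 = 0 - 448 = -448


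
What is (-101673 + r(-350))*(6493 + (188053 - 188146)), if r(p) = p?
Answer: -652947200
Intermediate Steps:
(-101673 + r(-350))*(6493 + (188053 - 188146)) = (-101673 - 350)*(6493 + (188053 - 188146)) = -102023*(6493 - 93) = -102023*6400 = -652947200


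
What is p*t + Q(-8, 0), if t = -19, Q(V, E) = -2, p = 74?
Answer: -1408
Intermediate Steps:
p*t + Q(-8, 0) = 74*(-19) - 2 = -1406 - 2 = -1408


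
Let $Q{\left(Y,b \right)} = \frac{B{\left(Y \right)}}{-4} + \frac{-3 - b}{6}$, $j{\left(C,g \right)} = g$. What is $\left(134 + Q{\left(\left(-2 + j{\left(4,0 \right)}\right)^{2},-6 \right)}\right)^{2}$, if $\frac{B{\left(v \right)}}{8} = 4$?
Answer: $\frac{64009}{4} \approx 16002.0$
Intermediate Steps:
$B{\left(v \right)} = 32$ ($B{\left(v \right)} = 8 \cdot 4 = 32$)
$Q{\left(Y,b \right)} = - \frac{17}{2} - \frac{b}{6}$ ($Q{\left(Y,b \right)} = \frac{32}{-4} + \frac{-3 - b}{6} = 32 \left(- \frac{1}{4}\right) + \left(-3 - b\right) \frac{1}{6} = -8 - \left(\frac{1}{2} + \frac{b}{6}\right) = - \frac{17}{2} - \frac{b}{6}$)
$\left(134 + Q{\left(\left(-2 + j{\left(4,0 \right)}\right)^{2},-6 \right)}\right)^{2} = \left(134 - \frac{15}{2}\right)^{2} = \left(\frac{253}{2}\right)^{2} = \frac{64009}{4}$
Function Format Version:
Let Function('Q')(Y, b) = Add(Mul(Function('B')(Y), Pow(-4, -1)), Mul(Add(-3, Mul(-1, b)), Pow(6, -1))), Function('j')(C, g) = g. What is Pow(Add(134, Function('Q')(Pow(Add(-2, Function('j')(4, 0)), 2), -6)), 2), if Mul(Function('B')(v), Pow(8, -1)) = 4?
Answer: Rational(64009, 4) ≈ 16002.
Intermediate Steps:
Function('B')(v) = 32 (Function('B')(v) = Mul(8, 4) = 32)
Function('Q')(Y, b) = Add(Rational(-17, 2), Mul(Rational(-1, 6), b)) (Function('Q')(Y, b) = Add(Mul(32, Pow(-4, -1)), Mul(Add(-3, Mul(-1, b)), Pow(6, -1))) = Add(Mul(32, Rational(-1, 4)), Mul(Add(-3, Mul(-1, b)), Rational(1, 6))) = Add(-8, Add(Rational(-1, 2), Mul(Rational(-1, 6), b))) = Add(Rational(-17, 2), Mul(Rational(-1, 6), b)))
Pow(Add(134, Function('Q')(Pow(Add(-2, Function('j')(4, 0)), 2), -6)), 2) = Pow(Add(134, Add(Rational(-17, 2), Mul(Rational(-1, 6), -6))), 2) = Pow(Add(134, Add(Rational(-17, 2), 1)), 2) = Pow(Add(134, Rational(-15, 2)), 2) = Pow(Rational(253, 2), 2) = Rational(64009, 4)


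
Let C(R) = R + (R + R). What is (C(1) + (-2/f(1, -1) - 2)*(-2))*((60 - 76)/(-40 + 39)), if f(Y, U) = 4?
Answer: 128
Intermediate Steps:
C(R) = 3*R (C(R) = R + 2*R = 3*R)
(C(1) + (-2/f(1, -1) - 2)*(-2))*((60 - 76)/(-40 + 39)) = (3*1 + (-2/4 - 2)*(-2))*((60 - 76)/(-40 + 39)) = (3 + (-2*¼ - 2)*(-2))*(-16/(-1)) = (3 + (-½ - 2)*(-2))*(-16*(-1)) = (3 - 5/2*(-2))*16 = (3 + 5)*16 = 8*16 = 128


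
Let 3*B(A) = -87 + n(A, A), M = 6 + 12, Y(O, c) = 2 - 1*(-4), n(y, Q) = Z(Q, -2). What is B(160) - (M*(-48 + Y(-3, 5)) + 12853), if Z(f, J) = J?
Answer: -36380/3 ≈ -12127.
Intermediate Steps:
n(y, Q) = -2
Y(O, c) = 6 (Y(O, c) = 2 + 4 = 6)
M = 18
B(A) = -89/3 (B(A) = (-87 - 2)/3 = (1/3)*(-89) = -89/3)
B(160) - (M*(-48 + Y(-3, 5)) + 12853) = -89/3 - (18*(-48 + 6) + 12853) = -89/3 - (18*(-42) + 12853) = -89/3 - (-756 + 12853) = -89/3 - 1*12097 = -89/3 - 12097 = -36380/3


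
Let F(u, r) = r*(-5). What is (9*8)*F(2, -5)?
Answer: 1800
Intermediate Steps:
F(u, r) = -5*r
(9*8)*F(2, -5) = (9*8)*(-5*(-5)) = 72*25 = 1800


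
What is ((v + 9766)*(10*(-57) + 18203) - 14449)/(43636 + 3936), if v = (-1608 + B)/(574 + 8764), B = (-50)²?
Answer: 16407353231/4532932 ≈ 3619.6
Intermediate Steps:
B = 2500
v = 446/4669 (v = (-1608 + 2500)/(574 + 8764) = 892/9338 = 892*(1/9338) = 446/4669 ≈ 0.095524)
((v + 9766)*(10*(-57) + 18203) - 14449)/(43636 + 3936) = ((446/4669 + 9766)*(10*(-57) + 18203) - 14449)/(43636 + 3936) = (45597900*(-570 + 18203)/4669 - 14449)/47572 = ((45597900/4669)*17633 - 14449)*(1/47572) = (114861110100/667 - 14449)*(1/47572) = (114851472617/667)*(1/47572) = 16407353231/4532932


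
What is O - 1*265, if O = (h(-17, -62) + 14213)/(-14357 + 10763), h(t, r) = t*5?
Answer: -483269/1797 ≈ -268.93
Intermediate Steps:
h(t, r) = 5*t
O = -7064/1797 (O = (5*(-17) + 14213)/(-14357 + 10763) = (-85 + 14213)/(-3594) = 14128*(-1/3594) = -7064/1797 ≈ -3.9310)
O - 1*265 = -7064/1797 - 1*265 = -7064/1797 - 265 = -483269/1797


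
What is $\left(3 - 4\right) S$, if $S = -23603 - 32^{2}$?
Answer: $24627$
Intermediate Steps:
$S = -24627$ ($S = -23603 - 1024 = -24627$)
$\left(3 - 4\right) S = \left(3 - 4\right) \left(-24627\right) = \left(-1\right) \left(-24627\right) = 24627$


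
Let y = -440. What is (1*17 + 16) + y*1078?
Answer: -474287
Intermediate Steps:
(1*17 + 16) + y*1078 = (1*17 + 16) - 440*1078 = (17 + 16) - 474320 = 33 - 474320 = -474287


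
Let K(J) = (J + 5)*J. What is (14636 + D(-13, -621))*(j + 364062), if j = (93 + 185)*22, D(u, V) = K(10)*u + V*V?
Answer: 147451892206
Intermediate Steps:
K(J) = J*(5 + J) (K(J) = (5 + J)*J = J*(5 + J))
D(u, V) = V**2 + 150*u (D(u, V) = (10*(5 + 10))*u + V*V = (10*15)*u + V**2 = 150*u + V**2 = V**2 + 150*u)
j = 6116 (j = 278*22 = 6116)
(14636 + D(-13, -621))*(j + 364062) = (14636 + ((-621)**2 + 150*(-13)))*(6116 + 364062) = (14636 + (385641 - 1950))*370178 = (14636 + 383691)*370178 = 398327*370178 = 147451892206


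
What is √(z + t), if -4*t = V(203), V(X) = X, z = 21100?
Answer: √84197/2 ≈ 145.08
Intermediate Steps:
t = -203/4 (t = -¼*203 = -203/4 ≈ -50.750)
√(z + t) = √(21100 - 203/4) = √(84197/4) = √84197/2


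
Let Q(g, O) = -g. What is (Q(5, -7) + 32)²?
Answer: 729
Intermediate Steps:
(Q(5, -7) + 32)² = (-1*5 + 32)² = (-5 + 32)² = 27² = 729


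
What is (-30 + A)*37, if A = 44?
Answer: 518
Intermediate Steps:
(-30 + A)*37 = (-30 + 44)*37 = 14*37 = 518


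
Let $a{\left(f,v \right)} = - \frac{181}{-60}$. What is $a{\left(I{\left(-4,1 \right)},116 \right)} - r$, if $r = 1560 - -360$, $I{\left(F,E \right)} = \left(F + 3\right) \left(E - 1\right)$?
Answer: $- \frac{115019}{60} \approx -1917.0$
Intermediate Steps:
$I{\left(F,E \right)} = \left(-1 + E\right) \left(3 + F\right)$ ($I{\left(F,E \right)} = \left(3 + F\right) \left(-1 + E\right) = \left(-1 + E\right) \left(3 + F\right)$)
$a{\left(f,v \right)} = \frac{181}{60}$ ($a{\left(f,v \right)} = \left(-181\right) \left(- \frac{1}{60}\right) = \frac{181}{60}$)
$r = 1920$ ($r = 1560 + 360 = 1920$)
$a{\left(I{\left(-4,1 \right)},116 \right)} - r = \frac{181}{60} - 1920 = - \frac{115019}{60}$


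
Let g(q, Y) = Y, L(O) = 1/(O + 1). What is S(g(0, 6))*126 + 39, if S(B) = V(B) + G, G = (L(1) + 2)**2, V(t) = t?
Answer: 3165/2 ≈ 1582.5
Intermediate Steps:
L(O) = 1/(1 + O)
G = 25/4 (G = (1/(1 + 1) + 2)**2 = (1/2 + 2)**2 = (5/2)**2 = 25/4 ≈ 6.2500)
S(B) = 25/4 + B (S(B) = B + 25/4 = 25/4 + B)
S(g(0, 6))*126 + 39 = (25/4 + 6)*126 + 39 = (49/4)*126 + 39 = 3087/2 + 39 = 3165/2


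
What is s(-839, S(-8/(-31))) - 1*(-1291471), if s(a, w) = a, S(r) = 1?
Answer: 1290632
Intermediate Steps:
s(-839, S(-8/(-31))) - 1*(-1291471) = -839 - 1*(-1291471) = -839 + 1291471 = 1290632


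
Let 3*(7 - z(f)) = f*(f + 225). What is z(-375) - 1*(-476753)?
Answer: 458010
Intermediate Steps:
z(f) = 7 - f*(225 + f)/3 (z(f) = 7 - f*(f + 225)/3 = 7 - f*(225 + f)/3)
z(-375) - 1*(-476753) = (7 - 75*(-375) - ⅓*(-375)²) - 1*(-476753) = (7 + 28125 - ⅓*140625) + 476753 = (7 + 28125 - 46875) + 476753 = -18743 + 476753 = 458010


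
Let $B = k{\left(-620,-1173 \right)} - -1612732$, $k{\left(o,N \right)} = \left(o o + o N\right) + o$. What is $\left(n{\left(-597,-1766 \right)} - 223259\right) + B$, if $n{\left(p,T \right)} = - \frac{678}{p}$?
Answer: $\frac{497602313}{199} \approx 2.5005 \cdot 10^{6}$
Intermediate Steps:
$k{\left(o,N \right)} = o + o^{2} + N o$ ($k{\left(o,N \right)} = \left(o^{2} + N o\right) + o = o + o^{2} + N o$)
$B = 2723772$ ($B = - 620 \left(1 - 1173 - 620\right) - -1612732 = \left(-620\right) \left(-1792\right) + 1612732 = 1111040 + 1612732 = 2723772$)
$\left(n{\left(-597,-1766 \right)} - 223259\right) + B = \left(- \frac{678}{-597} - 223259\right) + 2723772 = \left(\left(-678\right) \left(- \frac{1}{597}\right) - 223259\right) + 2723772 = \left(\frac{226}{199} - 223259\right) + 2723772 = - \frac{44428315}{199} + 2723772 = \frac{497602313}{199}$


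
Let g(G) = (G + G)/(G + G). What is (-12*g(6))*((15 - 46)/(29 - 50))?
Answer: -124/7 ≈ -17.714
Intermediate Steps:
g(G) = 1 (g(G) = (2*G)/((2*G)) = (2*G)*(1/(2*G)) = 1)
(-12*g(6))*((15 - 46)/(29 - 50)) = (-12*1)*((15 - 46)/(29 - 50)) = -(-372)/(-21) = -(-372)*(-1)/21 = -12*31/21 = -124/7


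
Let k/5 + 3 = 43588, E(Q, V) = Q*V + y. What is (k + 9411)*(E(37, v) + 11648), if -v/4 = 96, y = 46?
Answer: -571522704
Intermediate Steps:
v = -384 (v = -4*96 = -384)
E(Q, V) = 46 + Q*V (E(Q, V) = Q*V + 46 = 46 + Q*V)
k = 217925 (k = -15 + 5*43588 = -15 + 217940 = 217925)
(k + 9411)*(E(37, v) + 11648) = (217925 + 9411)*((46 + 37*(-384)) + 11648) = 227336*((46 - 14208) + 11648) = 227336*(-14162 + 11648) = 227336*(-2514) = -571522704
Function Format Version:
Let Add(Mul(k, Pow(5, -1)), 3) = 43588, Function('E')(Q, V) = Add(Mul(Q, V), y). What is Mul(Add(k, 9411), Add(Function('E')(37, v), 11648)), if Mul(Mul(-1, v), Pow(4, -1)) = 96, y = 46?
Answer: -571522704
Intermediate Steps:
v = -384 (v = Mul(-4, 96) = -384)
Function('E')(Q, V) = Add(46, Mul(Q, V)) (Function('E')(Q, V) = Add(Mul(Q, V), 46) = Add(46, Mul(Q, V)))
k = 217925 (k = Add(-15, Mul(5, 43588)) = Add(-15, 217940) = 217925)
Mul(Add(k, 9411), Add(Function('E')(37, v), 11648)) = Mul(Add(217925, 9411), Add(Add(46, Mul(37, -384)), 11648)) = Mul(227336, Add(Add(46, -14208), 11648)) = Mul(227336, Add(-14162, 11648)) = Mul(227336, -2514) = -571522704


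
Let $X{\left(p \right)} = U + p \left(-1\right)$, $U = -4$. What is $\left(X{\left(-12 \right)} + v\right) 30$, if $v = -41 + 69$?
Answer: $1080$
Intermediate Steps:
$v = 28$
$X{\left(p \right)} = -4 - p$ ($X{\left(p \right)} = -4 + p \left(-1\right) = -4 - p$)
$\left(X{\left(-12 \right)} + v\right) 30 = \left(\left(-4 - -12\right) + 28\right) 30 = \left(\left(-4 + 12\right) + 28\right) 30 = \left(8 + 28\right) 30 = 36 \cdot 30 = 1080$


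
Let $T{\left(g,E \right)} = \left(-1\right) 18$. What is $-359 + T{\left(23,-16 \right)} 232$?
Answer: $-4535$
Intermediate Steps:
$T{\left(g,E \right)} = -18$
$-359 + T{\left(23,-16 \right)} 232 = -359 - 4176 = -4535$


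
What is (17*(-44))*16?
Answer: -11968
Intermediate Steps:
(17*(-44))*16 = -748*16 = -11968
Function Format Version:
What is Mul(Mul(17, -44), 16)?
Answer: -11968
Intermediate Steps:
Mul(Mul(17, -44), 16) = Mul(-748, 16) = -11968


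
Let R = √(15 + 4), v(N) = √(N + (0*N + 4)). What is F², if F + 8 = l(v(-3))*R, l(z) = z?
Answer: (8 - √19)² ≈ 13.258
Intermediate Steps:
v(N) = √(4 + N) (v(N) = √(N + (0 + 4)) = √(N + 4) = √(4 + N))
R = √19 ≈ 4.3589
F = -8 + √19 (F = -8 + √(4 - 3)*√19 = -8 + √1*√19 = -8 + 1*√19 = -8 + √19 ≈ -3.6411)
F² = (-8 + √19)²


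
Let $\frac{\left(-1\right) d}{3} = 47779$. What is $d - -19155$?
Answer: $-124182$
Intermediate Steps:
$d = -143337$ ($d = \left(-3\right) 47779 = -143337$)
$d - -19155 = -143337 - -19155 = -143337 + 19155 = -124182$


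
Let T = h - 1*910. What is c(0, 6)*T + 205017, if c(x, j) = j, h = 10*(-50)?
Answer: 196557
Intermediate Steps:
h = -500
T = -1410 (T = -500 - 1*910 = -500 - 910 = -1410)
c(0, 6)*T + 205017 = 6*(-1410) + 205017 = -8460 + 205017 = 196557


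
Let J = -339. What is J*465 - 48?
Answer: -157683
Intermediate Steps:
J*465 - 48 = -339*465 - 48 = -157635 - 48 = -157683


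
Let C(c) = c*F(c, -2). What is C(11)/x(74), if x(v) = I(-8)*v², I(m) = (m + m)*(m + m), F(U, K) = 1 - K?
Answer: 33/1401856 ≈ 2.3540e-5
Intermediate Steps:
I(m) = 4*m² (I(m) = (2*m)*(2*m) = 4*m²)
C(c) = 3*c (C(c) = c*(1 - 1*(-2)) = c*(1 + 2) = c*3 = 3*c)
x(v) = 256*v² (x(v) = (4*(-8)²)*v² = (4*64)*v² = 256*v²)
C(11)/x(74) = (3*11)/((256*74²)) = 33/((256*5476)) = 33/1401856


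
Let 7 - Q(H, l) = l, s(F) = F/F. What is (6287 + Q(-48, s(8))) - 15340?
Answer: -9047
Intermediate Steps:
s(F) = 1
Q(H, l) = 7 - l
(6287 + Q(-48, s(8))) - 15340 = (6287 + (7 - 1*1)) - 15340 = (6287 + (7 - 1)) - 15340 = (6287 + 6) - 15340 = 6293 - 15340 = -9047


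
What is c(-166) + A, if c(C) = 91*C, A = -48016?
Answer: -63122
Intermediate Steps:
c(-166) + A = 91*(-166) - 48016 = -15106 - 48016 = -63122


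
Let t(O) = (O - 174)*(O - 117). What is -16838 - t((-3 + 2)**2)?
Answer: -36906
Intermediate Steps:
t(O) = (-174 + O)*(-117 + O)
-16838 - t((-3 + 2)**2) = -16838 - (20358 + ((-3 + 2)**2)**2 - 291*(-3 + 2)**2) = -16838 - (20358 + ((-1)**2)**2 - 291*(-1)**2) = -16838 - (20358 + 1**2 - 291*1) = -16838 - (20358 + 1 - 291) = -16838 - 1*20068 = -16838 - 20068 = -36906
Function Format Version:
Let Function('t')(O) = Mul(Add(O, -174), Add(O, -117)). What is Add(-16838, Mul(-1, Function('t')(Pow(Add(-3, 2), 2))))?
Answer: -36906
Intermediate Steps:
Function('t')(O) = Mul(Add(-174, O), Add(-117, O))
Add(-16838, Mul(-1, Function('t')(Pow(Add(-3, 2), 2)))) = Add(-16838, Mul(-1, Add(20358, Pow(Pow(Add(-3, 2), 2), 2), Mul(-291, Pow(Add(-3, 2), 2))))) = Add(-16838, Mul(-1, Add(20358, Pow(Pow(-1, 2), 2), Mul(-291, Pow(-1, 2))))) = Add(-16838, Mul(-1, Add(20358, Pow(1, 2), Mul(-291, 1)))) = Add(-16838, Mul(-1, Add(20358, 1, -291))) = Add(-16838, Mul(-1, 20068)) = Add(-16838, -20068) = -36906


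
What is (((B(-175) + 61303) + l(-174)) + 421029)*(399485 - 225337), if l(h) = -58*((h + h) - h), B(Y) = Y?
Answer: 85724178852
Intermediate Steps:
l(h) = -58*h (l(h) = -58*(2*h - h) = -58*h)
(((B(-175) + 61303) + l(-174)) + 421029)*(399485 - 225337) = (((-175 + 61303) - 58*(-174)) + 421029)*(399485 - 225337) = ((61128 + 10092) + 421029)*174148 = (71220 + 421029)*174148 = 492249*174148 = 85724178852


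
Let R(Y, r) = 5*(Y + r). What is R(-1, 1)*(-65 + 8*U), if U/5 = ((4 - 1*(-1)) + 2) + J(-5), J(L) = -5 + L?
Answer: 0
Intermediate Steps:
R(Y, r) = 5*Y + 5*r
U = -15 (U = 5*(((4 - 1*(-1)) + 2) + (-5 - 5)) = 5*(((4 + 1) + 2) - 10) = 5*((5 + 2) - 10) = 5*(7 - 10) = 5*(-3) = -15)
R(-1, 1)*(-65 + 8*U) = (5*(-1) + 5*1)*(-65 + 8*(-15)) = (-5 + 5)*(-65 - 120) = 0*(-185) = 0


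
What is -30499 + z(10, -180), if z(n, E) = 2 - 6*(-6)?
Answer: -30461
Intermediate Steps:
z(n, E) = 38 (z(n, E) = 2 + 36 = 38)
-30499 + z(10, -180) = -30499 + 38 = -30461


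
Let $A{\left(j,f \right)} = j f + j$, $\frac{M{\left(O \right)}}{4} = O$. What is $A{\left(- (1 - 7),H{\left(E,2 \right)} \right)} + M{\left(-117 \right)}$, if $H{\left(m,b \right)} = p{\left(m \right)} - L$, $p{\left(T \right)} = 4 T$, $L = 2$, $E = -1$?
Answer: $-498$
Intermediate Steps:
$M{\left(O \right)} = 4 O$
$H{\left(m,b \right)} = -2 + 4 m$ ($H{\left(m,b \right)} = 4 m - 2 = -2 + 4 m$)
$A{\left(j,f \right)} = j + f j$ ($A{\left(j,f \right)} = f j + j = j + f j$)
$A{\left(- (1 - 7),H{\left(E,2 \right)} \right)} + M{\left(-117 \right)} = - (1 - 7) \left(1 + \left(-2 + 4 \left(-1\right)\right)\right) + 4 \left(-117\right) = \left(-1\right) \left(-6\right) \left(1 - 6\right) - 468 = 6 \left(1 - 6\right) - 468 = 6 \left(-5\right) - 468 = -30 - 468 = -498$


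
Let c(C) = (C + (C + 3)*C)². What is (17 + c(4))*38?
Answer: 39558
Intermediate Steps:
c(C) = (C + C*(3 + C))² (c(C) = (C + (3 + C)*C)² = (C + C*(3 + C))²)
(17 + c(4))*38 = (17 + 4²*(4 + 4)²)*38 = (17 + 16*8²)*38 = (17 + 16*64)*38 = (17 + 1024)*38 = 1041*38 = 39558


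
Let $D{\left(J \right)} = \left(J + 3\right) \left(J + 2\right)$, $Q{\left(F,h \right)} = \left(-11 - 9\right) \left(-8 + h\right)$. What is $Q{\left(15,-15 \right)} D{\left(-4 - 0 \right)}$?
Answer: $920$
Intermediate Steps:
$Q{\left(F,h \right)} = 160 - 20 h$ ($Q{\left(F,h \right)} = - 20 \left(-8 + h\right) = 160 - 20 h$)
$D{\left(J \right)} = \left(2 + J\right) \left(3 + J\right)$ ($D{\left(J \right)} = \left(3 + J\right) \left(2 + J\right) = \left(2 + J\right) \left(3 + J\right)$)
$Q{\left(15,-15 \right)} D{\left(-4 - 0 \right)} = \left(160 - -300\right) \left(6 + \left(-4 - 0\right)^{2} + 5 \left(-4 - 0\right)\right) = \left(160 + 300\right) \left(6 + \left(-4 + 0\right)^{2} + 5 \left(-4 + 0\right)\right) = 460 \left(6 + \left(-4\right)^{2} + 5 \left(-4\right)\right) = 460 \left(6 + 16 - 20\right) = 460 \cdot 2 = 920$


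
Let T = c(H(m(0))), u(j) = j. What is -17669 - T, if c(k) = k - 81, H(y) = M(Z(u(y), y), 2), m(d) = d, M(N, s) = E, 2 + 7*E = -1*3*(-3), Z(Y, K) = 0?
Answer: -17589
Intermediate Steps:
E = 1 (E = -2/7 + (-1*3*(-3))/7 = -2/7 + (-3*(-3))/7 = -2/7 + (1/7)*9 = -2/7 + 9/7 = 1)
M(N, s) = 1
H(y) = 1
c(k) = -81 + k
T = -80 (T = -81 + 1 = -80)
-17669 - T = -17669 - 1*(-80) = -17669 + 80 = -17589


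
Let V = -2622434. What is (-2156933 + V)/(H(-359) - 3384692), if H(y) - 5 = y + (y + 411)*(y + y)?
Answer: 4779367/3422382 ≈ 1.3965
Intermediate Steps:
H(y) = 5 + y + 2*y*(411 + y) (H(y) = 5 + (y + (y + 411)*(y + y)) = 5 + (y + (411 + y)*(2*y)) = 5 + (y + 2*y*(411 + y)) = 5 + y + 2*y*(411 + y))
(-2156933 + V)/(H(-359) - 3384692) = (-2156933 - 2622434)/((5 + 2*(-359)² + 823*(-359)) - 3384692) = -4779367/((5 + 2*128881 - 295457) - 3384692) = -4779367/((5 + 257762 - 295457) - 3384692) = -4779367/(-37690 - 3384692) = -4779367/(-3422382) = -4779367*(-1/3422382) = 4779367/3422382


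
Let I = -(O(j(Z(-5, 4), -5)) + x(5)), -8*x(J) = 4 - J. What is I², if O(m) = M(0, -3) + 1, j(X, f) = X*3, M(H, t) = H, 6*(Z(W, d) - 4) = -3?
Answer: 81/64 ≈ 1.2656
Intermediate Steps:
Z(W, d) = 7/2 (Z(W, d) = 4 + (⅙)*(-3) = 4 - ½ = 7/2)
j(X, f) = 3*X
O(m) = 1 (O(m) = 0 + 1 = 1)
x(J) = -½ + J/8 (x(J) = -(4 - J)/8 = -½ + J/8)
I = -9/8 (I = -(1 + (-½ + (⅛)*5)) = -(1 + (-½ + 5/8)) = -(1 + ⅛) = -1*9/8 = -9/8 ≈ -1.1250)
I² = (-9/8)² = 81/64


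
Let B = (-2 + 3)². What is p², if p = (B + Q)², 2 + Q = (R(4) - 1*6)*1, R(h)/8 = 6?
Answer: 2825761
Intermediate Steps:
R(h) = 48 (R(h) = 8*6 = 48)
B = 1 (B = 1² = 1)
Q = 40 (Q = -2 + (48 - 1*6)*1 = -2 + (48 - 6)*1 = -2 + 42*1 = -2 + 42 = 40)
p = 1681 (p = (1 + 40)² = 41² = 1681)
p² = 1681² = 2825761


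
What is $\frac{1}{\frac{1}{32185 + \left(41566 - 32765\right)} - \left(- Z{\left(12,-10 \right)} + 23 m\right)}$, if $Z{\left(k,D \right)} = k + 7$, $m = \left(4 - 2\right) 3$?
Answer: $- \frac{40986}{4877333} \approx -0.0084034$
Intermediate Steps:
$m = 6$ ($m = 2 \cdot 3 = 6$)
$Z{\left(k,D \right)} = 7 + k$
$\frac{1}{\frac{1}{32185 + \left(41566 - 32765\right)} - \left(- Z{\left(12,-10 \right)} + 23 m\right)} = \frac{1}{\frac{1}{32185 + \left(41566 - 32765\right)} + \left(\left(7 + 12\right) - 138\right)} = \frac{1}{\frac{1}{32185 + 8801} + \left(19 - 138\right)} = \frac{1}{\frac{1}{40986} - 119} = \frac{1}{- \frac{4877333}{40986}} = - \frac{40986}{4877333}$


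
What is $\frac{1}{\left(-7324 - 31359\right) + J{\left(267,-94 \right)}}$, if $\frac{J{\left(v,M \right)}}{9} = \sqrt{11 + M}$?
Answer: $- \frac{38683}{1496381212} - \frac{9 i \sqrt{83}}{1496381212} \approx -2.5851 \cdot 10^{-5} - 5.4795 \cdot 10^{-8} i$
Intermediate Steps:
$J{\left(v,M \right)} = 9 \sqrt{11 + M}$
$\frac{1}{\left(-7324 - 31359\right) + J{\left(267,-94 \right)}} = \frac{1}{\left(-7324 - 31359\right) + 9 \sqrt{11 - 94}} = \frac{1}{-38683 + 9 \sqrt{-83}} = \frac{1}{-38683 + 9 i \sqrt{83}}$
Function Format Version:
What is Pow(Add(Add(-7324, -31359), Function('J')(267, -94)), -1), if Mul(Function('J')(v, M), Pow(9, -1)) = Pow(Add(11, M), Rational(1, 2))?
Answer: Add(Rational(-38683, 1496381212), Mul(Rational(-9, 1496381212), I, Pow(83, Rational(1, 2)))) ≈ Add(-2.5851e-5, Mul(-5.4795e-8, I))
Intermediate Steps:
Function('J')(v, M) = Mul(9, Pow(Add(11, M), Rational(1, 2)))
Pow(Add(Add(-7324, -31359), Function('J')(267, -94)), -1) = Pow(Add(Add(-7324, -31359), Mul(9, Pow(Add(11, -94), Rational(1, 2)))), -1) = Pow(Add(-38683, Mul(9, Pow(-83, Rational(1, 2)))), -1) = Pow(Add(-38683, Mul(9, Mul(I, Pow(83, Rational(1, 2))))), -1) = Pow(Add(-38683, Mul(9, I, Pow(83, Rational(1, 2)))), -1)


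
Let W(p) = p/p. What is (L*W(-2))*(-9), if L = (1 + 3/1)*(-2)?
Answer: 72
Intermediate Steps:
W(p) = 1
L = -8 (L = (1 + 3*1)*(-2) = (1 + 3)*(-2) = 4*(-2) = -8)
(L*W(-2))*(-9) = -8*1*(-9) = -8*(-9) = 72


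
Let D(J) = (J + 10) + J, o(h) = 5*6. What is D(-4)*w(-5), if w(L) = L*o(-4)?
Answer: -300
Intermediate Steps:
o(h) = 30
w(L) = 30*L (w(L) = L*30 = 30*L)
D(J) = 10 + 2*J (D(J) = (10 + J) + J = 10 + 2*J)
D(-4)*w(-5) = (10 + 2*(-4))*(30*(-5)) = (10 - 8)*(-150) = 2*(-150) = -300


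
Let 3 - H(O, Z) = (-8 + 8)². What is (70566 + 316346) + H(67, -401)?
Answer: 386915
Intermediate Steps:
H(O, Z) = 3 (H(O, Z) = 3 - (-8 + 8)² = 3 - 1*0² = 3 - 1*0 = 3 + 0 = 3)
(70566 + 316346) + H(67, -401) = (70566 + 316346) + 3 = 386912 + 3 = 386915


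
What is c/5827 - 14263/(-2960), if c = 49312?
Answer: 229074021/17247920 ≈ 13.281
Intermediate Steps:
c/5827 - 14263/(-2960) = 49312/5827 - 14263/(-2960) = 49312*(1/5827) - 14263*(-1/2960) = 49312/5827 + 14263/2960 = 229074021/17247920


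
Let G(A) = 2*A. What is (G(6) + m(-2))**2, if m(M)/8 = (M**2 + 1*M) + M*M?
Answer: 3600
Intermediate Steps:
m(M) = 8*M + 16*M**2 (m(M) = 8*((M**2 + 1*M) + M*M) = 8*((M**2 + M) + M**2) = 8*((M + M**2) + M**2) = 8*(M + 2*M**2) = 8*M + 16*M**2)
(G(6) + m(-2))**2 = (2*6 + 8*(-2)*(1 + 2*(-2)))**2 = (12 + 8*(-2)*(1 - 4))**2 = (12 + 8*(-2)*(-3))**2 = (12 + 48)**2 = 60**2 = 3600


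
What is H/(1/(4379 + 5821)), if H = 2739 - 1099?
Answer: 16728000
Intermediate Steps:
H = 1640
H/(1/(4379 + 5821)) = 1640/(1/(4379 + 5821)) = 1640/(1/10200) = 1640*10200 = 16728000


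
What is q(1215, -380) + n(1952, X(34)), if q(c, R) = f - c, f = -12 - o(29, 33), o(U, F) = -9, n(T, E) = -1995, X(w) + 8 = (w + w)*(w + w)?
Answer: -3213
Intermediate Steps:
X(w) = -8 + 4*w² (X(w) = -8 + (w + w)*(w + w) = -8 + (2*w)*(2*w) = -8 + 4*w²)
f = -3 (f = -12 - 1*(-9) = -12 + 9 = -3)
q(c, R) = -3 - c
q(1215, -380) + n(1952, X(34)) = (-3 - 1*1215) - 1995 = (-3 - 1215) - 1995 = -1218 - 1995 = -3213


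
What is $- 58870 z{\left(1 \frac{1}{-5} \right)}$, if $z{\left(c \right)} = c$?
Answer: $11774$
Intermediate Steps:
$- 58870 z{\left(1 \frac{1}{-5} \right)} = - 58870 \cdot 1 \frac{1}{-5} = - 58870 \cdot 1 \left(- \frac{1}{5}\right) = \left(-58870\right) \left(- \frac{1}{5}\right) = 11774$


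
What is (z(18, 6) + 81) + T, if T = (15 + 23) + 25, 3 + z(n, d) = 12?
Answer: 153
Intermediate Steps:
z(n, d) = 9 (z(n, d) = -3 + 12 = 9)
T = 63 (T = 38 + 25 = 63)
(z(18, 6) + 81) + T = (9 + 81) + 63 = 90 + 63 = 153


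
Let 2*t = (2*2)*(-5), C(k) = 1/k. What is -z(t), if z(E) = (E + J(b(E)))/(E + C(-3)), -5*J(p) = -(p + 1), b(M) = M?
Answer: -177/155 ≈ -1.1419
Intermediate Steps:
J(p) = 1/5 + p/5 (J(p) = -(-1)*(p + 1)/5 = -(-1)*(1 + p)/5 = -(-1 - p)/5 = 1/5 + p/5)
t = -10 (t = ((2*2)*(-5))/2 = (4*(-5))/2 = (1/2)*(-20) = -10)
z(E) = (1/5 + 6*E/5)/(-1/3 + E) (z(E) = (E + (1/5 + E/5))/(E + 1/(-3)) = (1/5 + 6*E/5)/(E - 1/3) = (1/5 + 6*E/5)/(-1/3 + E))
-z(t) = -3*(1 + 6*(-10))/(5*(-1 + 3*(-10))) = -3*(1 - 60)/(5*(-1 - 30)) = -3*(-59)/(5*(-31)) = -3*(-1)*(-59)/(5*31) = -1*177/155 = -177/155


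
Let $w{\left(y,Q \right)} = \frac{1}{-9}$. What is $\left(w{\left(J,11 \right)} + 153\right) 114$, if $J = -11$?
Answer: $\frac{52288}{3} \approx 17429.0$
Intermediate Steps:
$w{\left(y,Q \right)} = - \frac{1}{9}$
$\left(w{\left(J,11 \right)} + 153\right) 114 = \left(- \frac{1}{9} + 153\right) 114 = \frac{1376}{9} \cdot 114 = \frac{52288}{3}$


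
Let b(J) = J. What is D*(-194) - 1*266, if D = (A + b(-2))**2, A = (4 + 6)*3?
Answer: -152362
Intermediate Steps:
A = 30 (A = 10*3 = 30)
D = 784 (D = (30 - 2)**2 = 28**2 = 784)
D*(-194) - 1*266 = 784*(-194) - 1*266 = -152096 - 266 = -152362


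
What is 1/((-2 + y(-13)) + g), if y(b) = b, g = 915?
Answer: 1/900 ≈ 0.0011111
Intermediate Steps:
1/((-2 + y(-13)) + g) = 1/((-2 - 13) + 915) = 1/(-15 + 915) = 1/900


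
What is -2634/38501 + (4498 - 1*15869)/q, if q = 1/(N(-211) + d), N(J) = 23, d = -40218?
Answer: 17597164837211/38501 ≈ 4.5706e+8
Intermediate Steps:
q = -1/40195 (q = 1/(23 - 40218) = 1/(-40195) = -1/40195 ≈ -2.4879e-5)
-2634/38501 + (4498 - 1*15869)/q = -2634/38501 + (4498 - 1*15869)/(-1/40195) = -2634*1/38501 + (4498 - 15869)*(-40195) = -2634/38501 - 11371*(-40195) = -2634/38501 + 457057345 = 17597164837211/38501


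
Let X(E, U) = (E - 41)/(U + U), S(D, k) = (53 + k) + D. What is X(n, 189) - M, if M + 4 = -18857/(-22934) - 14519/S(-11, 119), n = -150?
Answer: 4628428312/49847049 ≈ 92.853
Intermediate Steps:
S(D, k) = 53 + D + k
X(E, U) = (-41 + E)/(2*U) (X(E, U) = (-41 + E)/((2*U)) = (-41 + E)*(1/(2*U)) = (-41 + E)/(2*U))
M = -344712265/3692374 (M = -4 + (-18857/(-22934) - 14519/(53 - 11 + 119)) = -4 + (-18857*(-1/22934) - 14519/161) = -4 + (18857/22934 - 14519*1/161) = -4 + (18857/22934 - 14519/161) = -4 - 329942769/3692374 = -344712265/3692374 ≈ -93.358)
X(n, 189) - M = (1/2)*(-41 - 150)/189 - 1*(-344712265/3692374) = (1/2)*(1/189)*(-191) + 344712265/3692374 = -191/378 + 344712265/3692374 = 4628428312/49847049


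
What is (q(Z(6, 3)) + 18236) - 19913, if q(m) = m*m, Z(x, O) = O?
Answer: -1668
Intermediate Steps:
q(m) = m²
(q(Z(6, 3)) + 18236) - 19913 = (3² + 18236) - 19913 = (9 + 18236) - 19913 = 18245 - 19913 = -1668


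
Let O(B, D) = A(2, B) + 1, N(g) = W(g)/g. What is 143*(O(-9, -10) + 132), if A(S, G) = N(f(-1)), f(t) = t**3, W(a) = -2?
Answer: 19305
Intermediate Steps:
N(g) = -2/g
A(S, G) = 2 (A(S, G) = -2/((-1)**3) = -2/(-1) = -2*(-1) = 2)
O(B, D) = 3 (O(B, D) = 2 + 1 = 3)
143*(O(-9, -10) + 132) = 143*(3 + 132) = 143*135 = 19305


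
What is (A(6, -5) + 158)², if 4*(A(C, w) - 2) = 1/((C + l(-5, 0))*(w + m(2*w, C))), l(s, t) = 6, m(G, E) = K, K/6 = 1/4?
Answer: 722480641/28224 ≈ 25598.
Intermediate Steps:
K = 3/2 (K = 6/4 = 6*(¼) = 3/2 ≈ 1.5000)
m(G, E) = 3/2
A(C, w) = 2 + 1/(4*(6 + C)*(3/2 + w)) (A(C, w) = 2 + 1/(4*(((C + 6)*(w + 3/2)))) = 2 + 1/(4*(((6 + C)*(3/2 + w)))) = 2 + (1/((6 + C)*(3/2 + w)))/4 = 2 + 1/(4*(6 + C)*(3/2 + w)))
(A(6, -5) + 158)² = ((73 + 12*6 + 48*(-5) + 8*6*(-5))/(2*(18 + 3*6 + 12*(-5) + 2*6*(-5))) + 158)² = ((73 + 72 - 240 - 240)/(2*(18 + 18 - 60 - 60)) + 158)² = ((½)*(-335)/(-84) + 158)² = ((½)*(-1/84)*(-335) + 158)² = (335/168 + 158)² = (26879/168)² = 722480641/28224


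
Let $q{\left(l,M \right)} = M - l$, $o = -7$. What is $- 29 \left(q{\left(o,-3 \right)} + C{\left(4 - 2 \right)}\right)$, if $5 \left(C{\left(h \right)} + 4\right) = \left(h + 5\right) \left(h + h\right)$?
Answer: $- \frac{812}{5} \approx -162.4$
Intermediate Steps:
$C{\left(h \right)} = -4 + \frac{2 h \left(5 + h\right)}{5}$ ($C{\left(h \right)} = -4 + \frac{\left(h + 5\right) \left(h + h\right)}{5} = -4 + \frac{\left(5 + h\right) 2 h}{5} = -4 + \frac{2 h \left(5 + h\right)}{5}$)
$- 29 \left(q{\left(o,-3 \right)} + C{\left(4 - 2 \right)}\right) = - 29 \left(\left(-3 - -7\right) + \left(-4 + 2 \left(4 - 2\right) + \frac{2 \left(4 - 2\right)^{2}}{5}\right)\right) = - 29 \left(\left(-3 + 7\right) + \left(-4 + 2 \cdot 2 + \frac{2 \cdot 2^{2}}{5}\right)\right) = - 29 \left(4 + \left(-4 + 4 + \frac{2}{5} \cdot 4\right)\right) = - 29 \left(4 + \left(-4 + 4 + \frac{8}{5}\right)\right) = - 29 \left(4 + \frac{8}{5}\right) = \left(-29\right) \frac{28}{5} = - \frac{812}{5}$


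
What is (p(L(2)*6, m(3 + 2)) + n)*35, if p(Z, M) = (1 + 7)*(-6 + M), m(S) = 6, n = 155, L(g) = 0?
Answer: 5425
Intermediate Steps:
p(Z, M) = -48 + 8*M (p(Z, M) = 8*(-6 + M) = -48 + 8*M)
(p(L(2)*6, m(3 + 2)) + n)*35 = ((-48 + 8*6) + 155)*35 = ((-48 + 48) + 155)*35 = (0 + 155)*35 = 155*35 = 5425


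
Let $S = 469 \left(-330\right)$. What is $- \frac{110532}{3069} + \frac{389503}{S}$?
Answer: $- \frac{184872953}{4797870} \approx -38.532$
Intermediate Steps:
$S = -154770$
$- \frac{110532}{3069} + \frac{389503}{S} = - \frac{110532}{3069} + \frac{389503}{-154770} = \left(-110532\right) \frac{1}{3069} + 389503 \left(- \frac{1}{154770}\right) = - \frac{36844}{1023} - \frac{389503}{154770} = - \frac{184872953}{4797870}$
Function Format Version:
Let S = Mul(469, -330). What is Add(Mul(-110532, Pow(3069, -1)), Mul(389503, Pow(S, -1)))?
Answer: Rational(-184872953, 4797870) ≈ -38.532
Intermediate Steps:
S = -154770
Add(Mul(-110532, Pow(3069, -1)), Mul(389503, Pow(S, -1))) = Add(Mul(-110532, Pow(3069, -1)), Mul(389503, Pow(-154770, -1))) = Add(Mul(-110532, Rational(1, 3069)), Mul(389503, Rational(-1, 154770))) = Add(Rational(-36844, 1023), Rational(-389503, 154770)) = Rational(-184872953, 4797870)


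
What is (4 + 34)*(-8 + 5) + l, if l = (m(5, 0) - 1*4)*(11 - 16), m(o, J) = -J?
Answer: -94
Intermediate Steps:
l = 20 (l = (-1*0 - 1*4)*(11 - 16) = (0 - 4)*(-5) = -4*(-5) = 20)
(4 + 34)*(-8 + 5) + l = (4 + 34)*(-8 + 5) + 20 = 38*(-3) + 20 = -114 + 20 = -94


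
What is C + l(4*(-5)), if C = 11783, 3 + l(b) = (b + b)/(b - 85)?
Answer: 247388/21 ≈ 11780.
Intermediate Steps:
l(b) = -3 + 2*b/(-85 + b) (l(b) = -3 + (b + b)/(b - 85) = -3 + (2*b)/(-85 + b) = -3 + 2*b/(-85 + b))
C + l(4*(-5)) = 11783 + (255 - 4*(-5))/(-85 + 4*(-5)) = 11783 + (255 - 1*(-20))/(-85 - 20) = 11783 + (255 + 20)/(-105) = 11783 - 1/105*275 = 11783 - 55/21 = 247388/21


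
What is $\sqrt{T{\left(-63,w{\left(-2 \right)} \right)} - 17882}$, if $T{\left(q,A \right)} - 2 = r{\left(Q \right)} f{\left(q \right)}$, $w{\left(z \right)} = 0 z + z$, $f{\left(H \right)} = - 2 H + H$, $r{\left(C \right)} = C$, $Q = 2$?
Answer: $i \sqrt{17754} \approx 133.24 i$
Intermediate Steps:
$f{\left(H \right)} = - H$
$w{\left(z \right)} = z$ ($w{\left(z \right)} = 0 + z = z$)
$T{\left(q,A \right)} = 2 - 2 q$ ($T{\left(q,A \right)} = 2 + 2 \left(- q\right) = 2 - 2 q$)
$\sqrt{T{\left(-63,w{\left(-2 \right)} \right)} - 17882} = \sqrt{\left(2 - -126\right) - 17882} = \sqrt{\left(2 + 126\right) - 17882} = \sqrt{128 - 17882} = \sqrt{-17754} = i \sqrt{17754}$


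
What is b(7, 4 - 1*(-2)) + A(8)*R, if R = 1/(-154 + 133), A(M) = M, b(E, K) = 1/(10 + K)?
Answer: -107/336 ≈ -0.31845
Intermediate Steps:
R = -1/21 (R = 1/(-21) = -1/21 ≈ -0.047619)
b(7, 4 - 1*(-2)) + A(8)*R = 1/(10 + (4 - 1*(-2))) + 8*(-1/21) = 1/(10 + (4 + 2)) - 8/21 = 1/(10 + 6) - 8/21 = 1/16 - 8/21 = -107/336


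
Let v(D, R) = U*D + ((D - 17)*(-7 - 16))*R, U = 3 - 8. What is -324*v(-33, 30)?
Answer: -11231460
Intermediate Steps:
U = -5
v(D, R) = -5*D + R*(391 - 23*D) (v(D, R) = -5*D + ((D - 17)*(-7 - 16))*R = -5*D + ((-17 + D)*(-23))*R = -5*D + (391 - 23*D)*R = -5*D + R*(391 - 23*D))
-324*v(-33, 30) = -324*(-5*(-33) + 391*30 - 23*(-33)*30) = -324*(165 + 11730 + 22770) = -324*34665 = -11231460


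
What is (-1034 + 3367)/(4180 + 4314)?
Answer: 2333/8494 ≈ 0.27466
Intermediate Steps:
(-1034 + 3367)/(4180 + 4314) = 2333/8494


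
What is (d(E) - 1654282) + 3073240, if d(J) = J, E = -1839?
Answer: 1417119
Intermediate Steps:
(d(E) - 1654282) + 3073240 = (-1839 - 1654282) + 3073240 = -1656121 + 3073240 = 1417119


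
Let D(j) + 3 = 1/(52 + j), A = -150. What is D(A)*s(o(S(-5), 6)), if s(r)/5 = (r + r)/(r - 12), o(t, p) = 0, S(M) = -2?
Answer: 0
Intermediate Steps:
D(j) = -3 + 1/(52 + j)
s(r) = 10*r/(-12 + r) (s(r) = 5*((r + r)/(r - 12)) = 5*((2*r)/(-12 + r)) = 5*(2*r/(-12 + r)) = 10*r/(-12 + r))
D(A)*s(o(S(-5), 6)) = ((-155 - 3*(-150))/(52 - 150))*(10*0/(-12 + 0)) = ((-155 + 450)/(-98))*(10*0/(-12)) = (-1/98*295)*(10*0*(-1/12)) = -295/98*0 = 0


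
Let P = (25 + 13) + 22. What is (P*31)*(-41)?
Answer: -76260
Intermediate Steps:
P = 60 (P = 38 + 22 = 60)
(P*31)*(-41) = (60*31)*(-41) = 1860*(-41) = -76260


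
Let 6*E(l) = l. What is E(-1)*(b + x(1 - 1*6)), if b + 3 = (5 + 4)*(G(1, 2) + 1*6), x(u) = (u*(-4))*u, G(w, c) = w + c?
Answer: 11/3 ≈ 3.6667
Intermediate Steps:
G(w, c) = c + w
E(l) = l/6
x(u) = -4*u² (x(u) = (-4*u)*u = -4*u²)
b = 78 (b = -3 + (5 + 4)*((2 + 1) + 1*6) = -3 + 9*(3 + 6) = -3 + 9*9 = -3 + 81 = 78)
E(-1)*(b + x(1 - 1*6)) = ((⅙)*(-1))*(78 - 4*(1 - 1*6)²) = -(78 - 4*(1 - 6)²)/6 = -(78 - 4*(-5)²)/6 = -(78 - 4*25)/6 = -(78 - 100)/6 = -⅙*(-22) = 11/3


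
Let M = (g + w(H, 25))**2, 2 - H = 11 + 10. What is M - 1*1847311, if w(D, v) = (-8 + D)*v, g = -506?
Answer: -452550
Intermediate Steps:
H = -19 (H = 2 - (11 + 10) = 2 - 1*21 = 2 - 21 = -19)
w(D, v) = v*(-8 + D)
M = 1394761 (M = (-506 + 25*(-8 - 19))**2 = (-506 + 25*(-27))**2 = (-506 - 675)**2 = (-1181)**2 = 1394761)
M - 1*1847311 = 1394761 - 1*1847311 = 1394761 - 1847311 = -452550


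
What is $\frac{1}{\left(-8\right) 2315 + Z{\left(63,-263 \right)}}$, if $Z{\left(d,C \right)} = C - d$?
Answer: $- \frac{1}{18846} \approx -5.3062 \cdot 10^{-5}$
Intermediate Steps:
$\frac{1}{\left(-8\right) 2315 + Z{\left(63,-263 \right)}} = \frac{1}{\left(-8\right) 2315 - 326} = \frac{1}{-18520 - 326} = \frac{1}{-18846} = - \frac{1}{18846}$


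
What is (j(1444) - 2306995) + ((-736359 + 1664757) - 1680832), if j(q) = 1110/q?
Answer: -2208907183/722 ≈ -3.0594e+6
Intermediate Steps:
(j(1444) - 2306995) + ((-736359 + 1664757) - 1680832) = (1110/1444 - 2306995) + ((-736359 + 1664757) - 1680832) = (1110*(1/1444) - 2306995) + (928398 - 1680832) = (555/722 - 2306995) - 752434 = -1665649835/722 - 752434 = -2208907183/722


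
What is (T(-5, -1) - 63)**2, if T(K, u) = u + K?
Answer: 4761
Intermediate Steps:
T(K, u) = K + u
(T(-5, -1) - 63)**2 = ((-5 - 1) - 63)**2 = (-6 - 63)**2 = (-69)**2 = 4761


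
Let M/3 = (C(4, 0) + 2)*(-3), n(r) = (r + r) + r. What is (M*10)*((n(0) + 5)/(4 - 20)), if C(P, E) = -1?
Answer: 225/8 ≈ 28.125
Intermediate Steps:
n(r) = 3*r (n(r) = 2*r + r = 3*r)
M = -9 (M = 3*((-1 + 2)*(-3)) = 3*(1*(-3)) = 3*(-3) = -9)
(M*10)*((n(0) + 5)/(4 - 20)) = (-9*10)*((3*0 + 5)/(4 - 20)) = -90*(0 + 5)/(-16) = -450*(-1)/16 = -90*(-5/16) = 225/8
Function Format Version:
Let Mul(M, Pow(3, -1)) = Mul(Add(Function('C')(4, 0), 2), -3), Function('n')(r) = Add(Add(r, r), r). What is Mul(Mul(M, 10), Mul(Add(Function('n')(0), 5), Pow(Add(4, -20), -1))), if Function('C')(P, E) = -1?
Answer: Rational(225, 8) ≈ 28.125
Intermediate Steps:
Function('n')(r) = Mul(3, r) (Function('n')(r) = Add(Mul(2, r), r) = Mul(3, r))
M = -9 (M = Mul(3, Mul(Add(-1, 2), -3)) = Mul(3, Mul(1, -3)) = Mul(3, -3) = -9)
Mul(Mul(M, 10), Mul(Add(Function('n')(0), 5), Pow(Add(4, -20), -1))) = Mul(Mul(-9, 10), Mul(Add(Mul(3, 0), 5), Pow(Add(4, -20), -1))) = Mul(-90, Mul(Add(0, 5), Pow(-16, -1))) = Mul(-90, Mul(5, Rational(-1, 16))) = Mul(-90, Rational(-5, 16)) = Rational(225, 8)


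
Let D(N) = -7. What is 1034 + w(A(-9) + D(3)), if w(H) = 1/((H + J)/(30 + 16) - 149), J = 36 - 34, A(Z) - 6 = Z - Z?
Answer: 7085956/6853 ≈ 1034.0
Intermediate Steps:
A(Z) = 6 (A(Z) = 6 + (Z - Z) = 6 + 0 = 6)
J = 2
w(H) = 1/(-3426/23 + H/46) (w(H) = 1/((H + 2)/(30 + 16) - 149) = 1/((2 + H)/46 - 149) = 1/((2 + H)*(1/46) - 149) = 1/((1/23 + H/46) - 149) = 1/(-3426/23 + H/46))
1034 + w(A(-9) + D(3)) = 1034 + 46/(-6852 + (6 - 7)) = 1034 + 46/(-6852 - 1) = 1034 + 46/(-6853) = 1034 + 46*(-1/6853) = 1034 - 46/6853 = 7085956/6853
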